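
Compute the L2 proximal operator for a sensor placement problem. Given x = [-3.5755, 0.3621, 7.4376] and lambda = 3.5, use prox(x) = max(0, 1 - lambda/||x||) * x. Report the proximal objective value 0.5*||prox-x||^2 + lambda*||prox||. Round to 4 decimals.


Step 1: Compute ||x||.
||x|| = 8.2603
Step 2: Compute scaling factor.
scale = max(0, 1 - 3.5/8.2603) = 0.5763
Step 3: prox(x) = [-2.0605, 0.2087, 4.2862]
||prox(x)|| = 4.7603
Step 4: Proximal objective.
0.5*||prox-x||^2 = 6.125
lambda*||prox|| = 16.6611
Total = 22.7862


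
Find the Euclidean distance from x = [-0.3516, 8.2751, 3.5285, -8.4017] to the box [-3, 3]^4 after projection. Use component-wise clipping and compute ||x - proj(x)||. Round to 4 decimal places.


Project each component onto [-3, 3].
clip(-0.3516) = -0.3516, clip(8.2751) = 3.0, clip(3.5285) = 3.0, clip(-8.4017) = -3.0
Projection = [-0.3516, 3.0, 3.0, -3.0]
Squared diffs: [0.0, 27.8267, 0.2793, 29.1784]
Distance = sqrt(57.2844) = 7.5686


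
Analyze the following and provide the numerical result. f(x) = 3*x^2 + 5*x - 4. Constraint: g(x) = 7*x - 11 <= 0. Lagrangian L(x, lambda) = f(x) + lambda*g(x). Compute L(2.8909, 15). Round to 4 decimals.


Step 1: Evaluate f(x).
f(2.8909) = 3*2.8909^2 + 5*2.8909 - 4 = 35.5264
Step 2: Evaluate g(x).
g(2.8909) = 7*2.8909 - 11 = 9.2363
Step 3: Compute Lagrangian.
L = 35.5264 + 15*9.2363 = 174.0709


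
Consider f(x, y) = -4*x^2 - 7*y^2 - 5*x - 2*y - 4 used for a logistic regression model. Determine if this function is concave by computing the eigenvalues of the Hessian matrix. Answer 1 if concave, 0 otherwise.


The Hessian of f(x,y) = -4*x^2 - 7*y^2 - 5*x - 2*y - 4 is:
H = [[-8, 0], [0, -14]]
Trace = -8 - 14 = -22
Determinant = -8*-14 - (0)^2 = 112
Discriminant = (-22)^2 - 4*112 = 36.0
Eigenvalues: lambda_1 = -14.0, lambda_2 = -8.0
The function is concave.

1


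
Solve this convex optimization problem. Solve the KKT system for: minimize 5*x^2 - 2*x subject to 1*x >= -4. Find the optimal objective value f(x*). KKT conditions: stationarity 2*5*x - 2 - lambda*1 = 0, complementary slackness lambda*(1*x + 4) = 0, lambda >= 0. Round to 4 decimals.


Step 1: Try lambda = 0 (constraint inactive).
Stationarity: 2*5*x - 2 = 0
x* = 2/(2*5) = 0.2
Check constraint: 1*0.2 = 0.2 >= -4 -- satisfied.
Step 2: Compute optimal value.
f(x*) = 5*0.2^2 - 2*0.2 = -0.2


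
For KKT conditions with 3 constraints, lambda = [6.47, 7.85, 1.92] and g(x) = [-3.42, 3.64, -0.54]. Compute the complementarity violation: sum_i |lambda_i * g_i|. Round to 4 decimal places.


KKT complementary slackness check:
lambda_1 * g_1 = 6.47 * -3.42 = -22.1274
lambda_2 * g_2 = 7.85 * 3.64 = 28.574
lambda_3 * g_3 = 1.92 * -0.54 = -1.0368
Total violation = 22.1274 + 28.574 + 1.0368 = 51.7382


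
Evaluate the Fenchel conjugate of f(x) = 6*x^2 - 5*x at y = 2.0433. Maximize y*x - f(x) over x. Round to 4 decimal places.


f*(y) = sup_x {y*x - a*x^2 - b*x} = sup_x {(y-b)*x - a*x^2}
FOC: (y - b) - 2a*x = 0 => x* = (y - b)/(2a)
x* = (2.0433 + 5)/(2*6) = 0.5869
f*(2.0433) = (y-b)^2/(4a) = (2.0433 + 5)^2/(4*6)
= 49.6081/24 = 2.067


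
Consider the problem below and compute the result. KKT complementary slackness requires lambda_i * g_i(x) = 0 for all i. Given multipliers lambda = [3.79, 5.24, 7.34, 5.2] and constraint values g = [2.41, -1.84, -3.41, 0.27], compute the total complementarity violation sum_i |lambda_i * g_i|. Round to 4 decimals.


KKT complementary slackness check:
lambda_1 * g_1 = 3.79 * 2.41 = 9.1339
lambda_2 * g_2 = 5.24 * -1.84 = -9.6416
lambda_3 * g_3 = 7.34 * -3.41 = -25.0294
lambda_4 * g_4 = 5.2 * 0.27 = 1.404
Total violation = 9.1339 + 9.6416 + 25.0294 + 1.404 = 45.2089


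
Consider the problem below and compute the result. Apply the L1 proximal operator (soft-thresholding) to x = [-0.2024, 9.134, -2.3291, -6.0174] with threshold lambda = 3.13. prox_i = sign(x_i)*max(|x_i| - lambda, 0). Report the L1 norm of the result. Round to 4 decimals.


Soft-thresholding with lambda = 3.13:
prox(-0.2024) = sign(-0.2024)*max(|-0.2024| - 3.13, 0) = 0.0
prox(9.134) = sign(9.134)*max(|9.134| - 3.13, 0) = 6.004
prox(-2.3291) = sign(-2.3291)*max(|-2.3291| - 3.13, 0) = 0.0
prox(-6.0174) = sign(-6.0174)*max(|-6.0174| - 3.13, 0) = -2.8874
prox(x) = [0.0, 6.004, 0.0, -2.8874]
||prox(x)||_1 = 0.0 + 6.004 + 0.0 + 2.8874 = 8.8914


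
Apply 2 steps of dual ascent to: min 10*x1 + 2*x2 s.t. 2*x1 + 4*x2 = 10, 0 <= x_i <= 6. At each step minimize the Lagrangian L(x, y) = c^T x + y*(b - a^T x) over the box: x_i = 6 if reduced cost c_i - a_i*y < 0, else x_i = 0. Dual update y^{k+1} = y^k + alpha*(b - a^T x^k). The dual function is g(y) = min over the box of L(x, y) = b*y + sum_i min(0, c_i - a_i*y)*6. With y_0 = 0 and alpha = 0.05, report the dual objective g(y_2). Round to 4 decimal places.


Dual ascent for LP: min 10*x1 + 2*x2, 2*x1 + 4*x2 = 10, 0 <= x_i <= 6
Step 1: y^k = 0.0, reduced costs: (10.0, 2.0)
  x^k = (0.0, 0.0), subgradient = b - a^T x = 10.0
  y^{k+1} = 0.0 + 0.05*10.0 = 0.5
Step 2: y^k = 0.5, reduced costs: (9.0, 0.0)
  x^k = (0.0, 0.0), subgradient = b - a^T x = 10.0
  y^{k+1} = 0.5 + 0.05*10.0 = 1.0
Dual objective at y_2 = 1.0: reduced costs (8.0, -2.0), box minimizer x = (0.0, 6.0)
g(y_2) = b*y + (c1 - a1*y)*x1 + (c2 - a2*y)*x2 = 10*1.0 + 8.0*0.0 + (-2.0)*6.0 = 10.0 + 0.0 - 12.0 = -2.0


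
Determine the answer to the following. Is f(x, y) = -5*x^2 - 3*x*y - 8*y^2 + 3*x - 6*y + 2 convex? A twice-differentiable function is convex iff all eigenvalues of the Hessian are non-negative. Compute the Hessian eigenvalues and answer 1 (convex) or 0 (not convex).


The Hessian of f(x,y) = -5*x^2 - 3*x*y - 8*y^2 + 3*x - 6*y + 2 is:
H = [[-10, -3], [-3, -16]]
Trace = -10 - 16 = -26
Determinant = -10*-16 - (-3)^2 = 151
Discriminant = (-26)^2 - 4*151 = 72.0
Eigenvalues: lambda_1 = -17.2426, lambda_2 = -8.7574
The function is not convex.

0


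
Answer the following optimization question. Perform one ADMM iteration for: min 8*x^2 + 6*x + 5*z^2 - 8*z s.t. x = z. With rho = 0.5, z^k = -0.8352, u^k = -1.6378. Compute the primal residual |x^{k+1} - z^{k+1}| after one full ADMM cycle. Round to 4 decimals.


ADMM iteration with rho = 0.5, z^k = -0.8352, u^k = -1.6378
Step 1: x-update.
Minimize 8*x^2 + 6*x + (0.5/2)*(x + 0.8352 - 1.6378)^2
FOC: (2*8 + 0.5)*x = -6 + 0.5*(-0.8352 + 1.6378)
x^{k+1} = -0.3393
Step 2: z-update.
Minimize 5*z^2 - 8*z + (0.5/2)*(-0.3393 - z - 1.6378)^2
FOC: (2*5 + 0.5)*z = 8 + 0.5*(-0.3393 - 1.6378)
z^{k+1} = 0.6678
Step 3: u-update.
u^{k+1} = -1.6378 - 0.3393 - 0.6678 = -2.6449
Step 4: Primal residual = |-0.3393 - 0.6678| = 1.0071


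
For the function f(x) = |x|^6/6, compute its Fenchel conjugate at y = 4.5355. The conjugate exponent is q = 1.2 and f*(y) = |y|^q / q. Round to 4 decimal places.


The conjugate exponent q satisfies 1/p + 1/q = 1.
p = 6, so q = 6/(6 - 1) = 1.2
|y|^q = 4.5355^1.2 = 6.1369
f*(4.5355) = 6.1369 / 1.2 = 5.1141


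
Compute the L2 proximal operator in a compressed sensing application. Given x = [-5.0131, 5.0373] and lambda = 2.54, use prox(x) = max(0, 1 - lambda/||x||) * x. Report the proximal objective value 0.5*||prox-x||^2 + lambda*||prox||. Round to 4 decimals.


Step 1: Compute ||x||.
||x|| = 7.1067
Step 2: Compute scaling factor.
scale = max(0, 1 - 2.54/7.1067) = 0.6426
Step 3: prox(x) = [-3.2214, 3.2369]
||prox(x)|| = 4.5667
Step 4: Proximal objective.
0.5*||prox-x||^2 = 3.2258
lambda*||prox|| = 11.5994
Total = 14.8253


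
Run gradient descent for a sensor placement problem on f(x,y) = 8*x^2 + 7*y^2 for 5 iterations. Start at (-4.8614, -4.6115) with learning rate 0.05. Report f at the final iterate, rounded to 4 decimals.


Gradient descent on f(x,y) = 8*x^2 + 7*y^2.
Starting point: (-4.8614, -4.6115), alpha = 0.05
Step 1: grad_x = 2*8*-4.8614 = -77.7824, grad_y = 2*7*-4.6115 = -64.561
  x_1 = -4.8614 - 0.05*-77.7824 = -0.9723
  y_1 = -4.6115 - 0.05*-64.561 = -1.3835
Step 2: grad_x = 2*8*-0.9723 = -15.5565, grad_y = 2*7*-1.3835 = -19.3683
  x_2 = -0.9723 - 0.05*-15.5565 = -0.1945
  y_2 = -1.3835 - 0.05*-19.3683 = -0.415
Step 3: grad_x = 2*8*-0.1945 = -3.1113, grad_y = 2*7*-0.415 = -5.8105
  x_3 = -0.1945 - 0.05*-3.1113 = -0.0389
  y_3 = -0.415 - 0.05*-5.8105 = -0.1245
Step 4: grad_x = 2*8*-0.0389 = -0.6223, grad_y = 2*7*-0.1245 = -1.7431
  x_4 = -0.0389 - 0.05*-0.6223 = -0.0078
  y_4 = -0.1245 - 0.05*-1.7431 = -0.0374
Step 5: grad_x = 2*8*-0.0078 = -0.1245, grad_y = 2*7*-0.0374 = -0.5229
  x_5 = -0.0078 - 0.05*-0.1245 = -0.0016
  y_5 = -0.0374 - 0.05*-0.5229 = -0.0112
f(-0.0016, -0.0112) = 8*(-0.0016)^2 + 7*(-0.0112)^2 = 0.0009


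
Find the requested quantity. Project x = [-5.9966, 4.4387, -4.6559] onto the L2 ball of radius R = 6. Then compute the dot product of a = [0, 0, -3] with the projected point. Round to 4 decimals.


Step 1: Compute ||x|| (intermediates to 6 decimals).
||x|| = sqrt((-5.9966)^2 + 4.4387^2 + (-4.6559)^2) = 8.794241
Step 2: Project.
Since ||x|| > R, scale = R/||x|| = 6/8.794241 = 0.682265, proj(x) = scale * x
proj(x) = [-4.09127, 3.02837, -3.176558]
Step 3: Dot product.
a^T * proj(x) = 0*(-4.09127) + 0*3.02837 - 3*(-3.176558) = 9.5297


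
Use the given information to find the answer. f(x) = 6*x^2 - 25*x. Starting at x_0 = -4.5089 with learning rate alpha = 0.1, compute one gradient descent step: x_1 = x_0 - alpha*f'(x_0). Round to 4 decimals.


We compute the gradient at x_0 and apply the update.
f'(x) = 12*x - 25
f'(-4.5089) = 12*-4.5089 - 25 = -79.1068
x_1 = -4.5089 - 0.1*-79.1068 = 3.4018


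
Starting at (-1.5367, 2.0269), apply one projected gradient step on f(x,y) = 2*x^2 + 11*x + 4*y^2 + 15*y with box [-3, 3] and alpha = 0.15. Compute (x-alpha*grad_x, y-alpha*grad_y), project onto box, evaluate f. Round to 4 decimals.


Step 1: Compute gradient at (-1.5367, 2.0269).
grad_x = 2*2*-1.5367 + 11 = 4.8532
grad_y = 2*4*2.0269 + 15 = 31.2152
Step 2: Gradient step.
x_raw = -1.5367 - 0.15*4.8532 = -2.2647
y_raw = 2.0269 - 0.15*31.2152 = -2.6554
Step 3: Project onto [-3, 3].
x_proj = clip(-2.2647) = -2.2647
y_proj = clip(-2.6554) = -2.6554
Step 4: Evaluate f.
f(-2.2647, -2.6554) = -26.2805


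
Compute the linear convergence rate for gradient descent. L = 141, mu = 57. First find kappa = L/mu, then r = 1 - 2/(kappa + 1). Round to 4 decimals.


Step 1: Compute the condition number.
kappa = L/mu = 141/57 = 2.4737
Step 2: Compute the convergence rate.
r = 1 - 2/(kappa + 1) = 1 - 2*mu/(L + mu) = (L - mu)/(L + mu) = 84/198 = 0.4242


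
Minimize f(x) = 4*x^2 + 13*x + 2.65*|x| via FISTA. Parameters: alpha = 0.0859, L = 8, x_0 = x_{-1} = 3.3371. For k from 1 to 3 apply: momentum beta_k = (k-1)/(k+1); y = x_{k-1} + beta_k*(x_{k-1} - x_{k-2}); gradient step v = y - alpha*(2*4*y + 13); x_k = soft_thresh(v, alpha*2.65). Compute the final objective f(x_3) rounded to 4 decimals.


FISTA on f(x) = 4*x^2 + 13*x + 2.65*|x|
L = 8, alpha = 0.0859
Iteration 1: beta = 0.0, y = 3.3371 + 0.0*(3.3371 - 3.3371) = 3.3371
  grad(y) = 39.6968, v = y - alpha*grad = -0.0729
  prox(v) = soft_thresh(-0.0729, 0.2276) = 0.0
Iteration 2: beta = 0.3333, y = 0.0 + 0.3333*(0.0 - 3.3371) = -1.1124
  grad(y) = 4.1011, v = y - alpha*grad = -1.4646
  prox(v) = soft_thresh(-1.4646, 0.2276) = -1.237
Iteration 3: beta = 0.5, y = -1.237 + 0.5*(-1.237 - 0.0) = -1.8555
  grad(y) = -1.8442, v = y - alpha*grad = -1.6971
  prox(v) = soft_thresh(-1.6971, 0.2276) = -1.4695
f(x_3) = 4*(-1.4695)^2 + 13*(-1.4695) + 2.65*|-1.4695| = -6.5716


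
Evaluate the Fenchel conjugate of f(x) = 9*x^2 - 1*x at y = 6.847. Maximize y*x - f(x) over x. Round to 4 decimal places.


f*(y) = sup_x {y*x - a*x^2 - b*x} = sup_x {(y-b)*x - a*x^2}
FOC: (y - b) - 2a*x = 0 => x* = (y - b)/(2a)
x* = (6.847 + 1)/(2*9) = 0.4359
f*(6.847) = (y-b)^2/(4a) = (6.847 + 1)^2/(4*9)
= 61.5754/36 = 1.7104


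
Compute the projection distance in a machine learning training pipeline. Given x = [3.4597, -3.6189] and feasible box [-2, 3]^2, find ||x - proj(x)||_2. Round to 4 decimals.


Project each component onto [-2, 3].
clip(3.4597) = 3.0, clip(-3.6189) = -2.0
Projection = [3.0, -2.0]
Squared diffs: [0.2113, 2.6208]
Distance = sqrt(2.8321) = 1.6829


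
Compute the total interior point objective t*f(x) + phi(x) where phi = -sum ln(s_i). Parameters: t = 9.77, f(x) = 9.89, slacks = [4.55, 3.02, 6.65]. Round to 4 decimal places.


Step 1: Compute log-barrier.
ln values: [1.5151, 1.1053, 1.8946]
phi = -(1.5151 + 1.1053 + 1.8946) = -4.515
Step 2: Compute augmented objective.
t*f(x) = 9.77*9.89 = 96.6253
Total = 96.6253 - 4.515 = 92.1103


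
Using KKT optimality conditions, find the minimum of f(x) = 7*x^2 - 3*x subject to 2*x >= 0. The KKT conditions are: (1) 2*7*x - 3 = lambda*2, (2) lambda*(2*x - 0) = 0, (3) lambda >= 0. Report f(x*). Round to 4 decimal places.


Step 1: Try lambda = 0 (constraint inactive).
Stationarity: 2*7*x - 3 = 0
x* = 3/(2*7) = 3/14 = 0.2143 (rounded; the exact value 3/14 is used below)
Check constraint: 2*0.2143 = 0.4286 >= 0 -- satisfied.
Step 2: Compute optimal value.
f(x*) = 7*(3/14)^2 - 3*(3/14) = -0.3214


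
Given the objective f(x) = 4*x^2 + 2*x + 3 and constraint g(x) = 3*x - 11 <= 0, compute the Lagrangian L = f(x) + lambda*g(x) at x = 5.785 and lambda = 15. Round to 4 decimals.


Step 1: Evaluate f(x).
f(5.785) = 4*5.785^2 + 2*5.785 + 3 = 148.4349
Step 2: Evaluate g(x).
g(5.785) = 3*5.785 - 11 = 6.355
Step 3: Compute Lagrangian.
L = 148.4349 + 15*6.355 = 243.7599


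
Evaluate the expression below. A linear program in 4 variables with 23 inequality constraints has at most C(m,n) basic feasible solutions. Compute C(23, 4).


Each vertex corresponds to some choice of n active constraints out of m, so the number of vertices is at most C(m, n) = m! / (n!(m-n)!).
m = 23, n = 4
Numerator: 23 * 22 * 21 * 20
Denominator: 4! = 24
C(23, 4) = 8855


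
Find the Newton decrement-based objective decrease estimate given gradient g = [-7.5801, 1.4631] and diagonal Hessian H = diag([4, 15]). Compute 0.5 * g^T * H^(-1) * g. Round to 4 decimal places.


Step 1: H is diagonal, so H^(-1) * g = [-1.895, 0.0975].
Step 2: g^T H^(-1) g = sum_i g_i^2 / H_ii
  = (-7.5801)^2/4 + (1.4631)^2/15
  = 14.3645 + 0.1427 = 14.5072
Step 3: Objective decrease = 0.5 * g^T H^(-1) g = 7.2536


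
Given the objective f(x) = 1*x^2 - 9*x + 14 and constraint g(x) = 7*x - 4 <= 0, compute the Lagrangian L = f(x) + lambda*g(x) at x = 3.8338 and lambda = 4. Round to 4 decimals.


Step 1: Evaluate f(x).
f(3.8338) = 1*3.8338^2 - 9*3.8338 + 14 = -5.8062
Step 2: Evaluate g(x).
g(3.8338) = 7*3.8338 - 4 = 22.8366
Step 3: Compute Lagrangian.
L = -5.8062 + 4*22.8366 = 85.5402


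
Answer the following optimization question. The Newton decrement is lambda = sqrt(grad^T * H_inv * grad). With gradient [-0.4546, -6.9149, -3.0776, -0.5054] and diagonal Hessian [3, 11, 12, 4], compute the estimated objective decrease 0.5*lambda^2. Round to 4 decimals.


Step 1: H is diagonal, so H^(-1) * g = [-0.1515, -0.6286, -0.2565, -0.1264].
Step 2: g^T H^(-1) g = sum_i g_i^2 / H_ii
  = (-0.4546)^2/3 + (-6.9149)^2/11 + (-3.0776)^2/12 + (-0.5054)^2/4
  = 0.0689 + 4.3469 + 0.7893 + 0.0639 = 5.2689
Step 3: Objective decrease = 0.5 * g^T H^(-1) g = 2.6345


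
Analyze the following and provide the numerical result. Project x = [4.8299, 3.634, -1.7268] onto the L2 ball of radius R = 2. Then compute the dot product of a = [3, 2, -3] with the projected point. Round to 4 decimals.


Step 1: Compute ||x|| (intermediates to 6 decimals).
||x|| = sqrt(4.8299^2 + 3.634^2 + (-1.7268)^2) = 6.286154
Step 2: Project.
Since ||x|| > R, scale = R/||x|| = 2/6.286154 = 0.31816, proj(x) = scale * x
proj(x) = [1.536681, 1.156193, -0.549399]
Step 3: Dot product.
a^T * proj(x) = 3*1.536681 + 2*1.156193 - 3*(-0.549399) = 8.5706


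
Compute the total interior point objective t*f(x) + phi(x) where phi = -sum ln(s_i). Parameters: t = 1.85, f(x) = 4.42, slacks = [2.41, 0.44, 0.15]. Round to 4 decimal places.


Step 1: Compute log-barrier.
ln values: [0.8796, -0.821, -1.8971]
phi = -(0.8796 - 0.821 - 1.8971) = 1.8385
Step 2: Compute augmented objective.
t*f(x) = 1.85*4.42 = 8.177
Total = 8.177 + 1.8385 = 10.0155


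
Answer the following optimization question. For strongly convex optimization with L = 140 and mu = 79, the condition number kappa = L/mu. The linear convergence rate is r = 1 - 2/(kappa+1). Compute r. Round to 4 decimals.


Step 1: Compute the condition number.
kappa = L/mu = 140/79 = 1.7722
Step 2: Compute the convergence rate.
r = 1 - 2/(kappa + 1) = 1 - 2*mu/(L + mu) = (L - mu)/(L + mu) = 61/219 = 0.2785


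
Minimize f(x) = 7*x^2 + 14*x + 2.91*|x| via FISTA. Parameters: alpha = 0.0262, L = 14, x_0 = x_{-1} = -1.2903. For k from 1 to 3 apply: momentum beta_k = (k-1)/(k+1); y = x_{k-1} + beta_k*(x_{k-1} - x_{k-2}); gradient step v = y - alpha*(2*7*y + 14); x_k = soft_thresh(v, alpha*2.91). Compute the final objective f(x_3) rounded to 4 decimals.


FISTA on f(x) = 7*x^2 + 14*x + 2.91*|x|
L = 14, alpha = 0.0262
Iteration 1: beta = 0.0, y = -1.2903 + 0.0*(-1.2903 + 1.2903) = -1.2903
  grad(y) = -4.0642, v = y - alpha*grad = -1.1838
  prox(v) = soft_thresh(-1.1838, 0.0762) = -1.1076
Iteration 2: beta = 0.3333, y = -1.1076 + 0.3333*(-1.1076 + 1.2903) = -1.0467
  grad(y) = -0.6534, v = y - alpha*grad = -1.0296
  prox(v) = soft_thresh(-1.0296, 0.0762) = -0.9533
Iteration 3: beta = 0.5, y = -0.9533 + 0.5*(-0.9533 + 1.1076) = -0.8762
  grad(y) = 1.7336, v = y - alpha*grad = -0.9216
  prox(v) = soft_thresh(-0.9216, 0.0762) = -0.8454
f(x_3) = 7*(-0.8454)^2 + 14*(-0.8454) + 2.91*|-0.8454| = -4.3726


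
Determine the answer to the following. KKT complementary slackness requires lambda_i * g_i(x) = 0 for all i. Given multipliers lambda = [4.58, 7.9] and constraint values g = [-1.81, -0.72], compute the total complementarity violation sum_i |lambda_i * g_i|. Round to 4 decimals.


KKT complementary slackness check:
lambda_1 * g_1 = 4.58 * -1.81 = -8.2898
lambda_2 * g_2 = 7.9 * -0.72 = -5.688
Total violation = 8.2898 + 5.688 = 13.9778


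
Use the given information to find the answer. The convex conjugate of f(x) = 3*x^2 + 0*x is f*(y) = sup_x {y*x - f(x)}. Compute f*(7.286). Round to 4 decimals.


f*(y) = sup_x {y*x - a*x^2 - b*x} = sup_x {(y-b)*x - a*x^2}
FOC: (y - b) - 2a*x = 0 => x* = (y - b)/(2a)
x* = (7.286 - 0)/(2*3) = 1.2143
f*(7.286) = (y-b)^2/(4a) = (7.286 - 0)^2/(4*3)
= 53.0858/12 = 4.4238


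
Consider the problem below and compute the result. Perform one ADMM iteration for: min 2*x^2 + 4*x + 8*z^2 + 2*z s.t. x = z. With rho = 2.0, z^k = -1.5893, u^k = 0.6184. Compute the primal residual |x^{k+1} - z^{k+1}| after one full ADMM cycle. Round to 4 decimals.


ADMM iteration with rho = 2.0, z^k = -1.5893, u^k = 0.6184
Step 1: x-update.
Minimize 2*x^2 + 4*x + (2.0/2)*(x + 1.5893 + 0.6184)^2
FOC: (2*2 + 2.0)*x = -4 + 2.0*(-1.5893 - 0.6184)
x^{k+1} = -1.4026
Step 2: z-update.
Minimize 8*z^2 + 2*z + (2.0/2)*(-1.4026 - z + 0.6184)^2
FOC: (2*8 + 2.0)*z = -2 + 2.0*(-1.4026 + 0.6184)
z^{k+1} = -0.1982
Step 3: u-update.
u^{k+1} = 0.6184 - 1.4026 + 0.1982 = -0.5859
Step 4: Primal residual = |-1.4026 + 0.1982| = 1.2043


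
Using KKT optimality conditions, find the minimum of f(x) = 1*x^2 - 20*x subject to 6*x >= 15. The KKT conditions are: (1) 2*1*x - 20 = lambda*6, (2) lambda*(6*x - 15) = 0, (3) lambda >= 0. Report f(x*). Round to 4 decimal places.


Step 1: Try lambda = 0 (constraint inactive).
Stationarity: 2*1*x - 20 = 0
x* = 20/(2*1) = 10.0
Check constraint: 6*10.0 = 60.0 >= 15 -- satisfied.
Step 2: Compute optimal value.
f(x*) = 1*10.0^2 - 20*10.0 = -100.0


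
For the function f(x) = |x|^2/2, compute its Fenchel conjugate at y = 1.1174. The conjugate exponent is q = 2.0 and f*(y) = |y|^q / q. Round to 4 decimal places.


The conjugate exponent q satisfies 1/p + 1/q = 1.
p = 2, so q = 2/(2 - 1) = 2.0
|y|^q = 1.1174^2.0 = 1.2486
f*(1.1174) = 1.2486 / 2.0 = 0.6243


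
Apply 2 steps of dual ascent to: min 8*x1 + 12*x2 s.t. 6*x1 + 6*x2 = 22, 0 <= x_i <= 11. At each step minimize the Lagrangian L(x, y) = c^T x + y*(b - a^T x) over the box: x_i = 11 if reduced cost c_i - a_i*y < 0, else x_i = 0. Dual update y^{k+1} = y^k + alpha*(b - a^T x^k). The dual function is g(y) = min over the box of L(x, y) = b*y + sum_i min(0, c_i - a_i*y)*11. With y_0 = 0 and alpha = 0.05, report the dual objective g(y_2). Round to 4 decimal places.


Dual ascent for LP: min 8*x1 + 12*x2, 6*x1 + 6*x2 = 22, 0 <= x_i <= 11
Step 1: y^k = 0.0, reduced costs: (8.0, 12.0)
  x^k = (0.0, 0.0), subgradient = b - a^T x = 22.0
  y^{k+1} = 0.0 + 0.05*22.0 = 1.1
Step 2: y^k = 1.1, reduced costs: (1.4, 5.4)
  x^k = (0.0, 0.0), subgradient = b - a^T x = 22.0
  y^{k+1} = 1.1 + 0.05*22.0 = 2.2
Dual objective at y_2 = 2.2: reduced costs (-5.2, -1.2), box minimizer x = (11.0, 11.0)
g(y_2) = b*y + (c1 - a1*y)*x1 + (c2 - a2*y)*x2 = 22*2.2 + (-5.2)*11.0 + (-1.2)*11.0 = 48.4 - 57.2 - 13.2 = -22.0


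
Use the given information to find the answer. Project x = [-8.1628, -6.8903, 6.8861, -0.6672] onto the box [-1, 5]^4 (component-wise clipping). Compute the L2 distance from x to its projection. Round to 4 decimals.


Project each component onto [-1, 5].
clip(-8.1628) = -1.0, clip(-6.8903) = -1.0, clip(6.8861) = 5.0, clip(-0.6672) = -0.6672
Projection = [-1.0, -1.0, 5.0, -0.6672]
Squared diffs: [51.3057, 34.6956, 3.5574, 0.0]
Distance = sqrt(89.5587) = 9.4635


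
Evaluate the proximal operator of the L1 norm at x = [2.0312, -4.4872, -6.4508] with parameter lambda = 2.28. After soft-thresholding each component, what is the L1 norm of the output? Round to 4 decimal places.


Soft-thresholding with lambda = 2.28:
prox(2.0312) = sign(2.0312)*max(|2.0312| - 2.28, 0) = 0.0
prox(-4.4872) = sign(-4.4872)*max(|-4.4872| - 2.28, 0) = -2.2072
prox(-6.4508) = sign(-6.4508)*max(|-6.4508| - 2.28, 0) = -4.1708
prox(x) = [0.0, -2.2072, -4.1708]
||prox(x)||_1 = 0.0 + 2.2072 + 4.1708 = 6.378


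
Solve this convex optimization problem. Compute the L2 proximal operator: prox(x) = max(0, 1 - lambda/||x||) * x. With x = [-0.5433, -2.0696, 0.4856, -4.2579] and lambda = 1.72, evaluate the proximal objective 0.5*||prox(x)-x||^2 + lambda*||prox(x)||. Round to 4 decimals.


Step 1: Compute ||x||.
||x|| = 4.79
Step 2: Compute scaling factor.
scale = max(0, 1 - 1.72/4.79) = 0.6409
Step 3: prox(x) = [-0.3482, -1.3264, 0.3112, -2.729]
||prox(x)|| = 3.07
Step 4: Proximal objective.
0.5*||prox-x||^2 = 1.4792
lambda*||prox|| = 5.2804
Total = 6.7596


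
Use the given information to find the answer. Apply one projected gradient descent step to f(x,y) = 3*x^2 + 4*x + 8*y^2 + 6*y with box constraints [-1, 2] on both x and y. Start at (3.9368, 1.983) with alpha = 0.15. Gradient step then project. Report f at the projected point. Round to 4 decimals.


Step 1: Compute gradient at (3.9368, 1.983).
grad_x = 2*3*3.9368 + 4 = 27.6208
grad_y = 2*8*1.983 + 6 = 37.728
Step 2: Gradient step.
x_raw = 3.9368 - 0.15*27.6208 = -0.2063
y_raw = 1.983 - 0.15*37.728 = -3.6762
Step 3: Project onto [-1, 2].
x_proj = clip(-0.2063) = -0.2063
y_proj = clip(-3.6762) = -1.0
Step 4: Evaluate f.
f(-0.2063, -1.0) = 1.3024


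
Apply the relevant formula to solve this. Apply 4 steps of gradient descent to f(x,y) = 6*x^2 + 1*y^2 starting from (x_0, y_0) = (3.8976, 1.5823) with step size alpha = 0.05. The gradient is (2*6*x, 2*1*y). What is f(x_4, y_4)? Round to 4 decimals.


Gradient descent on f(x,y) = 6*x^2 + 1*y^2.
Starting point: (3.8976, 1.5823), alpha = 0.05
Step 1: grad_x = 2*6*3.8976 = 46.7712, grad_y = 2*1*1.5823 = 3.1646
  x_1 = 3.8976 - 0.05*46.7712 = 1.559
  y_1 = 1.5823 - 0.05*3.1646 = 1.4241
Step 2: grad_x = 2*6*1.559 = 18.7085, grad_y = 2*1*1.4241 = 2.8481
  x_2 = 1.559 - 0.05*18.7085 = 0.6236
  y_2 = 1.4241 - 0.05*2.8481 = 1.2817
Step 3: grad_x = 2*6*0.6236 = 7.4834, grad_y = 2*1*1.2817 = 2.5633
  x_3 = 0.6236 - 0.05*7.4834 = 0.2494
  y_3 = 1.2817 - 0.05*2.5633 = 1.1535
Step 4: grad_x = 2*6*0.2494 = 2.9934, grad_y = 2*1*1.1535 = 2.307
  x_4 = 0.2494 - 0.05*2.9934 = 0.0998
  y_4 = 1.1535 - 0.05*2.307 = 1.0381
f(0.0998, 1.0381) = 6*0.0998^2 + 1*1.0381^2 = 1.1375


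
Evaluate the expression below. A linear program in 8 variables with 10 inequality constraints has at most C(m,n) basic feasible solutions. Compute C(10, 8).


Each vertex corresponds to some choice of n active constraints out of m, so the number of vertices is at most C(m, n) = m! / (n!(m-n)!).
m = 10, n = 8
Numerator: 10 * 9 * 8 * 7 * 6 * 5 * 4 * 3
Denominator: 8! = 40320
C(10, 8) = 45


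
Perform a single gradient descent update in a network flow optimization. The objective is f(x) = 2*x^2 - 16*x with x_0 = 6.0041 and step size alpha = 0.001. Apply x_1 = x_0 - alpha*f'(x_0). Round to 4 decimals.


We compute the gradient at x_0 and apply the update.
f'(x) = 4*x - 16
f'(6.0041) = 4*6.0041 - 16 = 8.0164
x_1 = 6.0041 - 0.001*8.0164 = 5.9961


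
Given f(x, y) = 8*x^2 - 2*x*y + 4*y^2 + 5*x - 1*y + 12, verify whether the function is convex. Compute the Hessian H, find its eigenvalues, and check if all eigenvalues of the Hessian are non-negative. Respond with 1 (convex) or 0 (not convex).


The Hessian of f(x,y) = 8*x^2 - 2*x*y + 4*y^2 + 5*x - 1*y + 12 is:
H = [[16, -2], [-2, 8]]
Trace = 16 + 8 = 24
Determinant = 16*8 - (-2)^2 = 124
Discriminant = (24)^2 - 4*124 = 80.0
Eigenvalues: lambda_1 = 7.5279, lambda_2 = 16.4721
The function is convex.

1


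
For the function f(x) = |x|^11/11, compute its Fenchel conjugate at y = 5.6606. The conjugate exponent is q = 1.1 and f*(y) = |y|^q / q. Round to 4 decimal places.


The conjugate exponent q satisfies 1/p + 1/q = 1.
p = 11, so q = 11/(11 - 1) = 1.1
|y|^q = 5.6606^1.1 = 6.7321
f*(5.6606) = 6.7321 / 1.1 = 6.1201


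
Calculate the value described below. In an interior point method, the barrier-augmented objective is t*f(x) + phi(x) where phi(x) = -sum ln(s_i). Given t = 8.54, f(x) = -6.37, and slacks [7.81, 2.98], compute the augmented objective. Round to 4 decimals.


Step 1: Compute log-barrier.
ln values: [2.0554, 1.0919]
phi = -(2.0554 + 1.0919) = -3.1473
Step 2: Compute augmented objective.
t*f(x) = 8.54*-6.37 = -54.3998
Total = -54.3998 - 3.1473 = -57.5471


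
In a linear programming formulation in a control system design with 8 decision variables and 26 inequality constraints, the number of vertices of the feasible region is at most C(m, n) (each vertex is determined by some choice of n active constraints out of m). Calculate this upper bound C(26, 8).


Each vertex corresponds to some choice of n active constraints out of m, so the number of vertices is at most C(m, n) = m! / (n!(m-n)!).
m = 26, n = 8
Numerator: 26 * 25 * 24 * 23 * 22 * 21 * 20 * 19
Denominator: 8! = 40320
C(26, 8) = 1562275


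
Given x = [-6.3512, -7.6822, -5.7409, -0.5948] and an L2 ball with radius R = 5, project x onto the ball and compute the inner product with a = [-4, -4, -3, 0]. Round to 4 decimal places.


Step 1: Compute ||x|| (intermediates to 6 decimals).
||x|| = sqrt((-6.3512)^2 + (-7.6822)^2 + (-5.7409)^2 + (-0.5948)^2) = 11.518058
Step 2: Project.
Since ||x|| > R, scale = R/||x|| = 5/11.518058 = 0.434101, proj(x) = scale * x
proj(x) = [-2.757062, -3.334851, -2.49213, -0.258203]
Step 3: Dot product.
a^T * proj(x) = -4*(-2.757062) - 4*(-3.334851) - 3*(-2.49213) + 0*(-0.258203) = 31.844


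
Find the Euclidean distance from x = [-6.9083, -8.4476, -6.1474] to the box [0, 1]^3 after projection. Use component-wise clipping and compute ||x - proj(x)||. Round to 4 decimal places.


Project each component onto [0, 1].
clip(-6.9083) = 0.0, clip(-8.4476) = 0.0, clip(-6.1474) = 0.0
Projection = [0.0, 0.0, 0.0]
Squared diffs: [47.7246, 71.3619, 37.7905]
Distance = sqrt(156.877) = 12.5251


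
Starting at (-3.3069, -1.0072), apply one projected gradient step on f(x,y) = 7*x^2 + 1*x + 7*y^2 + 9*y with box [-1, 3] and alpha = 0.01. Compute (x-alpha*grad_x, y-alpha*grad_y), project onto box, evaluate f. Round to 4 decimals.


Step 1: Compute gradient at (-3.3069, -1.0072).
grad_x = 2*7*-3.3069 + 1 = -45.2966
grad_y = 2*7*-1.0072 + 9 = -5.1008
Step 2: Gradient step.
x_raw = -3.3069 - 0.01*-45.2966 = -2.8539
y_raw = -1.0072 - 0.01*-5.1008 = -0.9562
Step 3: Project onto [-1, 3].
x_proj = clip(-2.8539) = -1.0
y_proj = clip(-0.9562) = -0.9562
Step 4: Evaluate f.
f(-1.0, -0.9562) = 3.7944


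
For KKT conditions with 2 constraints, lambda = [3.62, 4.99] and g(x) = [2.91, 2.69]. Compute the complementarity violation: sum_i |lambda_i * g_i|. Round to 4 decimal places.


KKT complementary slackness check:
lambda_1 * g_1 = 3.62 * 2.91 = 10.5342
lambda_2 * g_2 = 4.99 * 2.69 = 13.4231
Total violation = 10.5342 + 13.4231 = 23.9573


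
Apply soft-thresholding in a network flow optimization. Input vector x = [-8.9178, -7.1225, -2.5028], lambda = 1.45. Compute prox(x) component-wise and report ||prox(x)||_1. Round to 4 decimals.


Soft-thresholding with lambda = 1.45:
prox(-8.9178) = sign(-8.9178)*max(|-8.9178| - 1.45, 0) = -7.4678
prox(-7.1225) = sign(-7.1225)*max(|-7.1225| - 1.45, 0) = -5.6725
prox(-2.5028) = sign(-2.5028)*max(|-2.5028| - 1.45, 0) = -1.0528
prox(x) = [-7.4678, -5.6725, -1.0528]
||prox(x)||_1 = 7.4678 + 5.6725 + 1.0528 = 14.1931


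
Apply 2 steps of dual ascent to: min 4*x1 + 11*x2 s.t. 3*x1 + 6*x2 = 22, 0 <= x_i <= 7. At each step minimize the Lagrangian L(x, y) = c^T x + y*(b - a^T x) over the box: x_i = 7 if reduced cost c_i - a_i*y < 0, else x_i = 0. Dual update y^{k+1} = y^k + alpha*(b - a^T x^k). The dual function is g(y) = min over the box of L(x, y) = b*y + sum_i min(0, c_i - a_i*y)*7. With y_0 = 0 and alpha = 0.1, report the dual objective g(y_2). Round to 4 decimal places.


Dual ascent for LP: min 4*x1 + 11*x2, 3*x1 + 6*x2 = 22, 0 <= x_i <= 7
Step 1: y^k = 0.0, reduced costs: (4.0, 11.0)
  x^k = (0.0, 0.0), subgradient = b - a^T x = 22.0
  y^{k+1} = 0.0 + 0.1*22.0 = 2.2
Step 2: y^k = 2.2, reduced costs: (-2.6, -2.2)
  x^k = (7.0, 7.0), subgradient = b - a^T x = -41.0
  y^{k+1} = 2.2 + 0.1*-41.0 = -1.9
Dual objective at y_2 = -1.9: reduced costs (9.7, 22.4), box minimizer x = (0.0, 0.0)
g(y_2) = b*y + (c1 - a1*y)*x1 + (c2 - a2*y)*x2 = 22*(-1.9) + 9.7*0.0 + 22.4*0.0 = -41.8 + 0.0 + 0.0 = -41.8


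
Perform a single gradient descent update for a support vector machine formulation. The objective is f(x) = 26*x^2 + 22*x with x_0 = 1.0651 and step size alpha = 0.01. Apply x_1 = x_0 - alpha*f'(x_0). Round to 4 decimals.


We compute the gradient at x_0 and apply the update.
f'(x) = 52*x + 22
f'(1.0651) = 52*1.0651 + 22 = 77.3852
x_1 = 1.0651 - 0.01*77.3852 = 0.2912


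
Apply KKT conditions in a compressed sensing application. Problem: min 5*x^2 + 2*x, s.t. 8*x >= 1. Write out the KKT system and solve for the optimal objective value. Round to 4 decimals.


Step 1: Try lambda = 0 (constraint inactive).
x_unc = -2/(2*5) = -0.2
Check: 8*-0.2 = -1.6 < 1 -- violated!
Step 2: Constraint must be active: 8*x = 1
x* = 1/8 = 0.125
lambda = (2*5*0.125 + 2)/8 = 0.4063
Step 3: Compute optimal value.
f(x*) = 5*0.125^2 + 2*0.125 = 0.3281


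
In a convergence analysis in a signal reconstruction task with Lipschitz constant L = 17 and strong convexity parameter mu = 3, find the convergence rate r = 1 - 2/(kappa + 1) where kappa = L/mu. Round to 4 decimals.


Step 1: Compute the condition number.
kappa = L/mu = 17/3 = 5.6667
Step 2: Compute the convergence rate.
r = 1 - 2/(kappa + 1) = 1 - 2*mu/(L + mu) = (L - mu)/(L + mu) = 14/20 = 0.7


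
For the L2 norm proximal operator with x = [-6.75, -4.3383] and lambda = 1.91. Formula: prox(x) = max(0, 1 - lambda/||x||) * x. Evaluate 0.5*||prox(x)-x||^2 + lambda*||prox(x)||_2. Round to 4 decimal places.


Step 1: Compute ||x||.
||x|| = 8.0239
Step 2: Compute scaling factor.
scale = max(0, 1 - 1.91/8.0239) = 0.762
Step 3: prox(x) = [-5.1432, -3.3056]
||prox(x)|| = 6.1139
Step 4: Proximal objective.
0.5*||prox-x||^2 = 1.8241
lambda*||prox|| = 11.6775
Total = 13.5016


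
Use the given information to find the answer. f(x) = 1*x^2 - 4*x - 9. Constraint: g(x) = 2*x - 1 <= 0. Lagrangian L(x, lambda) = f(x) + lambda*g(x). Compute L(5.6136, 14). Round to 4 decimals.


Step 1: Evaluate f(x).
f(5.6136) = 1*5.6136^2 - 4*5.6136 - 9 = 0.0581
Step 2: Evaluate g(x).
g(5.6136) = 2*5.6136 - 1 = 10.2272
Step 3: Compute Lagrangian.
L = 0.0581 + 14*10.2272 = 143.2389


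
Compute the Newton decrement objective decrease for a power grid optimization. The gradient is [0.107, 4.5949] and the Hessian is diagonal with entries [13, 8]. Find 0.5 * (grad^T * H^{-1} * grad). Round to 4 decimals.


Step 1: H is diagonal, so H^(-1) * g = [0.0082, 0.5744].
Step 2: g^T H^(-1) g = sum_i g_i^2 / H_ii
  = (0.107)^2/13 + (4.5949)^2/8
  = 0.0009 + 2.6391 = 2.64
Step 3: Objective decrease = 0.5 * g^T H^(-1) g = 1.32


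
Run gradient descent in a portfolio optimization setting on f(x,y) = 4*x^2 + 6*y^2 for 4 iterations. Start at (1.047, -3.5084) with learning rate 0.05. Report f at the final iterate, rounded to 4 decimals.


Gradient descent on f(x,y) = 4*x^2 + 6*y^2.
Starting point: (1.047, -3.5084), alpha = 0.05
Step 1: grad_x = 2*4*1.047 = 8.376, grad_y = 2*6*-3.5084 = -42.1008
  x_1 = 1.047 - 0.05*8.376 = 0.6282
  y_1 = -3.5084 - 0.05*-42.1008 = -1.4034
Step 2: grad_x = 2*4*0.6282 = 5.0256, grad_y = 2*6*-1.4034 = -16.8403
  x_2 = 0.6282 - 0.05*5.0256 = 0.3769
  y_2 = -1.4034 - 0.05*-16.8403 = -0.5613
Step 3: grad_x = 2*4*0.3769 = 3.0154, grad_y = 2*6*-0.5613 = -6.7361
  x_3 = 0.3769 - 0.05*3.0154 = 0.2262
  y_3 = -0.5613 - 0.05*-6.7361 = -0.2245
Step 4: grad_x = 2*4*0.2262 = 1.8092, grad_y = 2*6*-0.2245 = -2.6945
  x_4 = 0.2262 - 0.05*1.8092 = 0.1357
  y_4 = -0.2245 - 0.05*-2.6945 = -0.0898
f(0.1357, -0.0898) = 4*0.1357^2 + 6*(-0.0898)^2 = 0.122


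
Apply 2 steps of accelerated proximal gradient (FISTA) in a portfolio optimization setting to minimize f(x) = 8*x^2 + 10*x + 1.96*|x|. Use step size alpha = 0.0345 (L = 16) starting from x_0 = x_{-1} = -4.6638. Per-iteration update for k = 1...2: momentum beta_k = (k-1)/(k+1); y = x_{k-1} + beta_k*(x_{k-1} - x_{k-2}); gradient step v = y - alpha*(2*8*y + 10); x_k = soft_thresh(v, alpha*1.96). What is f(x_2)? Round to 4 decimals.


FISTA on f(x) = 8*x^2 + 10*x + 1.96*|x|
L = 16, alpha = 0.0345
Iteration 1: beta = 0.0, y = -4.6638 + 0.0*(-4.6638 + 4.6638) = -4.6638
  grad(y) = -64.6208, v = y - alpha*grad = -2.4344
  prox(v) = soft_thresh(-2.4344, 0.0676) = -2.3668
Iteration 2: beta = 0.3333, y = -2.3668 + 0.3333*(-2.3668 + 4.6638) = -1.6011
  grad(y) = -15.6173, v = y - alpha*grad = -1.0623
  prox(v) = soft_thresh(-1.0623, 0.0676) = -0.9947
f(x_2) = 8*(-0.9947)^2 + 10*(-0.9947) + 1.96*|-0.9947| = -0.0822


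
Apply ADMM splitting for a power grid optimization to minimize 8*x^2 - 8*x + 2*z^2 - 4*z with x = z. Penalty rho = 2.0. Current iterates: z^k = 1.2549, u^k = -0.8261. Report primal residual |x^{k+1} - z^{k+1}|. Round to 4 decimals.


ADMM iteration with rho = 2.0, z^k = 1.2549, u^k = -0.8261
Step 1: x-update.
Minimize 8*x^2 - 8*x + (2.0/2)*(x - 1.2549 - 0.8261)^2
FOC: (2*8 + 2.0)*x = 8 + 2.0*(1.2549 + 0.8261)
x^{k+1} = 0.6757
Step 2: z-update.
Minimize 2*z^2 - 4*z + (2.0/2)*(0.6757 - z - 0.8261)^2
FOC: (2*2 + 2.0)*z = 4 + 2.0*(0.6757 - 0.8261)
z^{k+1} = 0.6165
Step 3: u-update.
u^{k+1} = -0.8261 + 0.6757 - 0.6165 = -0.767
Step 4: Primal residual = |0.6757 - 0.6165| = 0.0591


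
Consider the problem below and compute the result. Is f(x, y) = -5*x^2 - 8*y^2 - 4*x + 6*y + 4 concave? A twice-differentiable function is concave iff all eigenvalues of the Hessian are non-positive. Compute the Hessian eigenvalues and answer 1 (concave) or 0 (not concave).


The Hessian of f(x,y) = -5*x^2 - 8*y^2 - 4*x + 6*y + 4 is:
H = [[-10, 0], [0, -16]]
Trace = -10 - 16 = -26
Determinant = -10*-16 - (0)^2 = 160
Discriminant = (-26)^2 - 4*160 = 36.0
Eigenvalues: lambda_1 = -16.0, lambda_2 = -10.0
The function is concave.

1


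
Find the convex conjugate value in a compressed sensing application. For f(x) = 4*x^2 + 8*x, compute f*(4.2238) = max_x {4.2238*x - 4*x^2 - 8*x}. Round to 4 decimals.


f*(y) = sup_x {y*x - a*x^2 - b*x} = sup_x {(y-b)*x - a*x^2}
FOC: (y - b) - 2a*x = 0 => x* = (y - b)/(2a)
x* = (4.2238 - 8)/(2*4) = -0.472
f*(4.2238) = (y-b)^2/(4a) = (4.2238 - 8)^2/(4*4)
= 14.2597/16 = 0.8912


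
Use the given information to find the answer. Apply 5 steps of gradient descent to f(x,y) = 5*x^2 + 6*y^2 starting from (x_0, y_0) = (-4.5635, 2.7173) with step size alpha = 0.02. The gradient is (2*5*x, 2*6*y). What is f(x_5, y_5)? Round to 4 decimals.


Gradient descent on f(x,y) = 5*x^2 + 6*y^2.
Starting point: (-4.5635, 2.7173), alpha = 0.02
Step 1: grad_x = 2*5*-4.5635 = -45.635, grad_y = 2*6*2.7173 = 32.6076
  x_1 = -4.5635 - 0.02*-45.635 = -3.6508
  y_1 = 2.7173 - 0.02*32.6076 = 2.0651
Step 2: grad_x = 2*5*-3.6508 = -36.508, grad_y = 2*6*2.0651 = 24.7818
  x_2 = -3.6508 - 0.02*-36.508 = -2.9206
  y_2 = 2.0651 - 0.02*24.7818 = 1.5695
Step 3: grad_x = 2*5*-2.9206 = -29.2064, grad_y = 2*6*1.5695 = 18.8341
  x_3 = -2.9206 - 0.02*-29.2064 = -2.3365
  y_3 = 1.5695 - 0.02*18.8341 = 1.1928
Step 4: grad_x = 2*5*-2.3365 = -23.3651, grad_y = 2*6*1.1928 = 14.314
  x_4 = -2.3365 - 0.02*-23.3651 = -1.8692
  y_4 = 1.1928 - 0.02*14.314 = 0.9066
Step 5: grad_x = 2*5*-1.8692 = -18.6921, grad_y = 2*6*0.9066 = 10.8786
  x_5 = -1.8692 - 0.02*-18.6921 = -1.4954
  y_5 = 0.9066 - 0.02*10.8786 = 0.689
f(-1.4954, 0.689) = 5*(-1.4954)^2 + 6*0.689^2 = 14.0288


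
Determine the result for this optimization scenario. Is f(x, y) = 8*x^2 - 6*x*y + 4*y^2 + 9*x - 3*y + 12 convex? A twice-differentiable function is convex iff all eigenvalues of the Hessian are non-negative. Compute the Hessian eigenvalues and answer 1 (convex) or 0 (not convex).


The Hessian of f(x,y) = 8*x^2 - 6*x*y + 4*y^2 + 9*x - 3*y + 12 is:
H = [[16, -6], [-6, 8]]
Trace = 16 + 8 = 24
Determinant = 16*8 - (-6)^2 = 92
Discriminant = (24)^2 - 4*92 = 208.0
Eigenvalues: lambda_1 = 4.7889, lambda_2 = 19.2111
The function is convex.

1


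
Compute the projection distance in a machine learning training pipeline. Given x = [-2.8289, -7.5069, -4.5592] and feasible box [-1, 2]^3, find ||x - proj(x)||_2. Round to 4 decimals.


Project each component onto [-1, 2].
clip(-2.8289) = -1.0, clip(-7.5069) = -1.0, clip(-4.5592) = -1.0
Projection = [-1.0, -1.0, -1.0]
Squared diffs: [3.3449, 42.3397, 12.6679]
Distance = sqrt(58.3525) = 7.6389


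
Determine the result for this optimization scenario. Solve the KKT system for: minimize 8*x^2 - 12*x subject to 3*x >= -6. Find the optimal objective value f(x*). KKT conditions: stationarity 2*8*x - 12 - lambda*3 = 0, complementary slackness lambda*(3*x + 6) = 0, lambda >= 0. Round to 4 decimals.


Step 1: Try lambda = 0 (constraint inactive).
Stationarity: 2*8*x - 12 = 0
x* = 12/(2*8) = 0.75
Check constraint: 3*0.75 = 2.25 >= -6 -- satisfied.
Step 2: Compute optimal value.
f(x*) = 8*0.75^2 - 12*0.75 = -4.5


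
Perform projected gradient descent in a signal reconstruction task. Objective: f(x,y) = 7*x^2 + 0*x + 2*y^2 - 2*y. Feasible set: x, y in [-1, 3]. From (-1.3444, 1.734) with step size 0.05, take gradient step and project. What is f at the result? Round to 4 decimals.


Step 1: Compute gradient at (-1.3444, 1.734).
grad_x = 2*7*-1.3444 + 0 = -18.8216
grad_y = 2*2*1.734 - 2 = 4.936
Step 2: Gradient step.
x_raw = -1.3444 - 0.05*-18.8216 = -0.4033
y_raw = 1.734 - 0.05*4.936 = 1.4872
Step 3: Project onto [-1, 3].
x_proj = clip(-0.4033) = -0.4033
y_proj = clip(1.4872) = 1.4872
Step 4: Evaluate f.
f(-0.4033, 1.4872) = 2.5878


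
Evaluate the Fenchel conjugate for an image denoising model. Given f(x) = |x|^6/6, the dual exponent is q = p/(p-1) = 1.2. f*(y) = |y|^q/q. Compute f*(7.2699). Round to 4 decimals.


The conjugate exponent q satisfies 1/p + 1/q = 1.
p = 6, so q = 6/(6 - 1) = 1.2
|y|^q = 7.2699^1.2 = 10.8102
f*(7.2699) = 10.8102 / 1.2 = 9.0085


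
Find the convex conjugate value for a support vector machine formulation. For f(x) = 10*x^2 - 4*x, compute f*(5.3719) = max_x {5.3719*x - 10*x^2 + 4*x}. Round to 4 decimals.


f*(y) = sup_x {y*x - a*x^2 - b*x} = sup_x {(y-b)*x - a*x^2}
FOC: (y - b) - 2a*x = 0 => x* = (y - b)/(2a)
x* = (5.3719 + 4)/(2*10) = 0.4686
f*(5.3719) = (y-b)^2/(4a) = (5.3719 + 4)^2/(4*10)
= 87.8325/40 = 2.1958
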